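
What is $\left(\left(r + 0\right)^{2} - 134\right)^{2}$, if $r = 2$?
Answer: $16900$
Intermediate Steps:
$\left(\left(r + 0\right)^{2} - 134\right)^{2} = \left(\left(2 + 0\right)^{2} - 134\right)^{2} = \left(2^{2} - 134\right)^{2} = \left(4 - 134\right)^{2} = \left(-130\right)^{2} = 16900$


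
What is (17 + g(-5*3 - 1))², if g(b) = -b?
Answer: 1089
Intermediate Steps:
(17 + g(-5*3 - 1))² = (17 - (-5*3 - 1))² = (17 - (-15 - 1))² = (17 - 1*(-16))² = (17 + 16)² = 33² = 1089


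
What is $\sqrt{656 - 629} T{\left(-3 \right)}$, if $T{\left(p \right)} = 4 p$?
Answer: $- 36 \sqrt{3} \approx -62.354$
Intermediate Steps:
$\sqrt{656 - 629} T{\left(-3 \right)} = \sqrt{656 - 629} \cdot 4 \left(-3\right) = \sqrt{27} \left(-12\right) = 3 \sqrt{3} \left(-12\right) = - 36 \sqrt{3}$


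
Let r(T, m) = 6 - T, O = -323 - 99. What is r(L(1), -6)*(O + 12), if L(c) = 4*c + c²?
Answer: -410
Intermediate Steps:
L(c) = c² + 4*c
O = -422
r(L(1), -6)*(O + 12) = (6 - (4 + 1))*(-422 + 12) = (6 - 5)*(-410) = 1*(-410) = -410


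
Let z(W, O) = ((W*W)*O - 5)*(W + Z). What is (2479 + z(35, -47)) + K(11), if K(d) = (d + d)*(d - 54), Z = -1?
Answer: -1956187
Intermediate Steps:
z(W, O) = (-1 + W)*(-5 + O*W**2) (z(W, O) = ((W*W)*O - 5)*(W - 1) = (W**2*O - 5)*(-1 + W) = (O*W**2 - 5)*(-1 + W) = (-5 + O*W**2)*(-1 + W) = (-1 + W)*(-5 + O*W**2))
K(d) = 2*d*(-54 + d) (K(d) = (2*d)*(-54 + d) = 2*d*(-54 + d))
(2479 + z(35, -47)) + K(11) = (2479 + (5 - 5*35 - 47*35**3 - 1*(-47)*35**2)) + 2*11*(-54 + 11) = (2479 + (5 - 175 - 47*42875 - 1*(-47)*1225)) + 2*11*(-43) = (2479 + (5 - 175 - 2015125 + 57575)) - 946 = (2479 - 1957720) - 946 = -1955241 - 946 = -1956187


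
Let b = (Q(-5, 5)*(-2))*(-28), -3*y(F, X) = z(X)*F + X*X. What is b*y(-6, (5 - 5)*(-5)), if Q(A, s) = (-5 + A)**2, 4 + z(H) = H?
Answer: -44800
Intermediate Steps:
z(H) = -4 + H
y(F, X) = -X**2/3 - F*(-4 + X)/3 (y(F, X) = -((-4 + X)*F + X*X)/3 = -(F*(-4 + X) + X**2)/3 = -(X**2 + F*(-4 + X))/3 = -X**2/3 - F*(-4 + X)/3)
b = 5600 (b = ((-5 - 5)**2*(-2))*(-28) = ((-10)**2*(-2))*(-28) = (100*(-2))*(-28) = -200*(-28) = 5600)
b*y(-6, (5 - 5)*(-5)) = 5600*(-25*(5 - 5)**2/3 - 1/3*(-6)*(-4 + (5 - 5)*(-5))) = 5600*(-(0*(-5))**2/3 - 1/3*(-6)*(-4 + 0*(-5))) = 5600*(-1/3*0**2 - 1/3*(-6)*(-4 + 0)) = 5600*(-1/3*0 - 1/3*(-6)*(-4)) = 5600*(0 - 8) = 5600*(-8) = -44800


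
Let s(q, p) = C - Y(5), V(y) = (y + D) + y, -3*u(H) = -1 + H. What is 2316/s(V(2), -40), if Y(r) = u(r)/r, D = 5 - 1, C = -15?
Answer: -34740/221 ≈ -157.19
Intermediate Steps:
D = 4
u(H) = ⅓ - H/3 (u(H) = -(-1 + H)/3 = ⅓ - H/3)
V(y) = 4 + 2*y (V(y) = (y + 4) + y = (4 + y) + y = 4 + 2*y)
Y(r) = (⅓ - r/3)/r
s(q, p) = -221/15 (s(q, p) = -15 - (1 - 1*5)/(3*5) = -15 - (1 - 5)/(3*5) = -15 - (-4)/(3*5) = -15 - 1*(-4/15) = -15 + 4/15 = -221/15)
2316/s(V(2), -40) = 2316/(-221/15) = 2316*(-15/221) = -34740/221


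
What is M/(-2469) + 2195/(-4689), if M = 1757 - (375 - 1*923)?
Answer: -5409200/3859047 ≈ -1.4017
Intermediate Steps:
M = 2305 (M = 1757 - (375 - 923) = 1757 - 1*(-548) = 1757 + 548 = 2305)
M/(-2469) + 2195/(-4689) = 2305/(-2469) + 2195/(-4689) = 2305*(-1/2469) + 2195*(-1/4689) = -2305/2469 - 2195/4689 = -5409200/3859047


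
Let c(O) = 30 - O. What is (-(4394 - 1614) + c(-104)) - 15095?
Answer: -17741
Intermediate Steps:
(-(4394 - 1614) + c(-104)) - 15095 = (-(4394 - 1614) + (30 - 1*(-104))) - 15095 = (-1*2780 + (30 + 104)) - 15095 = (-2780 + 134) - 15095 = -2646 - 15095 = -17741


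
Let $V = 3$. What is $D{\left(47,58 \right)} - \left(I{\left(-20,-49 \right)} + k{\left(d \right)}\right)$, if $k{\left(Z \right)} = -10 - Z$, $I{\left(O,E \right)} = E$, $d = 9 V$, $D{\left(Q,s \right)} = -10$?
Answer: $76$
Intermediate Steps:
$d = 27$ ($d = 9 \cdot 3 = 27$)
$D{\left(47,58 \right)} - \left(I{\left(-20,-49 \right)} + k{\left(d \right)}\right) = -10 - \left(-49 - 37\right) = -10 - -86 = -10 + 86 = 76$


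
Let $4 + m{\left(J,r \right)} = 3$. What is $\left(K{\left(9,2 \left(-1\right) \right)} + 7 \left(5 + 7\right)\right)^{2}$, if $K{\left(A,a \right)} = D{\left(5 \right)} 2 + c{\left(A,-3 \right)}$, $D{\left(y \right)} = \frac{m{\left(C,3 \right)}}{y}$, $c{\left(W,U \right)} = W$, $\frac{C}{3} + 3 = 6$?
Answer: $\frac{214369}{25} \approx 8574.8$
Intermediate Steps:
$C = 9$ ($C = -9 + 3 \cdot 6 = -9 + 18 = 9$)
$m{\left(J,r \right)} = -1$ ($m{\left(J,r \right)} = -4 + 3 = -1$)
$D{\left(y \right)} = - \frac{1}{y}$
$K{\left(A,a \right)} = - \frac{2}{5} + A$ ($K{\left(A,a \right)} = - \frac{1}{5} \cdot 2 + A = \left(-1\right) \frac{1}{5} \cdot 2 + A = \left(- \frac{1}{5}\right) 2 + A = - \frac{2}{5} + A$)
$\left(K{\left(9,2 \left(-1\right) \right)} + 7 \left(5 + 7\right)\right)^{2} = \left(\left(- \frac{2}{5} + 9\right) + 7 \left(5 + 7\right)\right)^{2} = \left(\frac{43}{5} + 7 \cdot 12\right)^{2} = \left(\frac{43}{5} + 84\right)^{2} = \left(\frac{463}{5}\right)^{2} = \frac{214369}{25}$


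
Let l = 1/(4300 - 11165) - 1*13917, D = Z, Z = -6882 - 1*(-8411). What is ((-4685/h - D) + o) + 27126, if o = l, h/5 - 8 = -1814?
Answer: 144817289899/12398190 ≈ 11681.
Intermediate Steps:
h = -9030 (h = 40 + 5*(-1814) = 40 - 9070 = -9030)
Z = 1529 (Z = -6882 + 8411 = 1529)
D = 1529
l = -95540206/6865 (l = 1/(-6865) - 13917 = -1/6865 - 13917 = -95540206/6865 ≈ -13917.)
o = -95540206/6865 ≈ -13917.
((-4685/h - D) + o) + 27126 = ((-4685/(-9030) - 1*1529) - 95540206/6865) + 27126 = ((-4685*(-1/9030) - 1529) - 95540206/6865) + 27126 = ((937/1806 - 1529) - 95540206/6865) + 27126 = (-2760437/1806 - 95540206/6865) + 27126 = -191496012041/12398190 + 27126 = 144817289899/12398190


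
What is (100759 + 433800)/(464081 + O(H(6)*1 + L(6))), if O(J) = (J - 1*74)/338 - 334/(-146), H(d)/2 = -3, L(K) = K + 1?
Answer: 13189708766/11450785711 ≈ 1.1519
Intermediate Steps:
L(K) = 1 + K
H(d) = -6 (H(d) = 2*(-3) = -6)
O(J) = 25522/12337 + J/338 (O(J) = (J - 74)*(1/338) - 334*(-1/146) = (-74 + J)*(1/338) + 167/73 = (-37/169 + J/338) + 167/73 = 25522/12337 + J/338)
(100759 + 433800)/(464081 + O(H(6)*1 + L(6))) = (100759 + 433800)/(464081 + (25522/12337 + (-6*1 + (1 + 6))/338)) = 534559/(464081 + (25522/12337 + (-6 + 7)/338)) = 534559/(464081 + (25522/12337 + (1/338)*1)) = 534559/(464081 + (25522/12337 + 1/338)) = 534559/(464081 + 51117/24674) = 534559/(11450785711/24674) = 534559*(24674/11450785711) = 13189708766/11450785711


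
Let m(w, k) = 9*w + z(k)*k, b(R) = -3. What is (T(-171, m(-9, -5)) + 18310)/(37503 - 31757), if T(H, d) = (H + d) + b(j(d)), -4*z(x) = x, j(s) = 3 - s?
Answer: 72195/22984 ≈ 3.1411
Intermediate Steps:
z(x) = -x/4
m(w, k) = 9*w - k**2/4 (m(w, k) = 9*w + (-k/4)*k = 9*w - k**2/4)
T(H, d) = -3 + H + d (T(H, d) = (H + d) - 3 = -3 + H + d)
(T(-171, m(-9, -5)) + 18310)/(37503 - 31757) = ((-3 - 171 + (9*(-9) - 1/4*(-5)**2)) + 18310)/(37503 - 31757) = ((-3 - 171 + (-81 - 1/4*25)) + 18310)/5746 = ((-3 - 171 + (-81 - 25/4)) + 18310)*(1/5746) = ((-3 - 171 - 349/4) + 18310)*(1/5746) = (-1045/4 + 18310)*(1/5746) = (72195/4)*(1/5746) = 72195/22984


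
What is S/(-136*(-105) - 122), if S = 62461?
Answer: 62461/14158 ≈ 4.4117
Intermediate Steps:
S/(-136*(-105) - 122) = 62461/(-136*(-105) - 122) = 62461/(14280 - 122) = 62461/14158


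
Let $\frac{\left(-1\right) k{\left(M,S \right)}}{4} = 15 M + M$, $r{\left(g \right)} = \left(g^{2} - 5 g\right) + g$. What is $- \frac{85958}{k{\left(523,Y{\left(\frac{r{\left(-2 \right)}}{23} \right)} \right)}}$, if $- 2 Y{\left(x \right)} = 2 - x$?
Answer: $\frac{42979}{16736} \approx 2.5681$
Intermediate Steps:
$r{\left(g \right)} = g^{2} - 4 g$
$Y{\left(x \right)} = -1 + \frac{x}{2}$ ($Y{\left(x \right)} = - \frac{2 - x}{2} = -1 + \frac{x}{2}$)
$k{\left(M,S \right)} = - 64 M$ ($k{\left(M,S \right)} = - 4 \left(15 M + M\right) = - 4 \cdot 16 M = - 64 M$)
$- \frac{85958}{k{\left(523,Y{\left(\frac{r{\left(-2 \right)}}{23} \right)} \right)}} = - \frac{85958}{\left(-64\right) 523} = - \frac{85958}{-33472} = \left(-85958\right) \left(- \frac{1}{33472}\right) = \frac{42979}{16736}$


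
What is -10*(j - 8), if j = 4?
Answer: 40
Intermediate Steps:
-10*(j - 8) = -10*(4 - 8) = -10*(-4) = -1*(-40) = 40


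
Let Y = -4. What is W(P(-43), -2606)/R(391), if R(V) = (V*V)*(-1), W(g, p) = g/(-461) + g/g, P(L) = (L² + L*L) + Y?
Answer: 3233/70478141 ≈ 4.5872e-5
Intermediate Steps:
P(L) = -4 + 2*L² (P(L) = (L² + L*L) - 4 = (L² + L²) - 4 = 2*L² - 4 = -4 + 2*L²)
W(g, p) = 1 - g/461 (W(g, p) = g*(-1/461) + 1 = -g/461 + 1 = 1 - g/461)
R(V) = -V² (R(V) = V²*(-1) = -V²)
W(P(-43), -2606)/R(391) = (1 - (-4 + 2*(-43)²)/461)/((-1*391²)) = (1 - (-4 + 2*1849)/461)/((-1*152881)) = (1 - (-4 + 3698)/461)/(-152881) = (1 - 1/461*3694)*(-1/152881) = (1 - 3694/461)*(-1/152881) = -3233/461*(-1/152881) = 3233/70478141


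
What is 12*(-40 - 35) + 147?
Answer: -753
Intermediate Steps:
12*(-40 - 35) + 147 = 12*(-75) + 147 = -900 + 147 = -753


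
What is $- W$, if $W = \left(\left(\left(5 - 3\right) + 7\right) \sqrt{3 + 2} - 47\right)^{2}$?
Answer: $-2614 + 846 \sqrt{5} \approx -722.29$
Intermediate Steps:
$W = \left(-47 + 9 \sqrt{5}\right)^{2}$ ($W = \left(\left(2 + 7\right) \sqrt{5} - 47\right)^{2} = \left(9 \sqrt{5} - 47\right)^{2} = \left(-47 + 9 \sqrt{5}\right)^{2} \approx 722.29$)
$- W = - (2614 - 846 \sqrt{5}) = -2614 + 846 \sqrt{5}$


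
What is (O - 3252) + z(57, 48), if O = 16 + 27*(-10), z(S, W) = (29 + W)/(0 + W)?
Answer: -168211/48 ≈ -3504.4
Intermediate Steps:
z(S, W) = (29 + W)/W
O = -254 (O = 16 - 270 = -254)
(O - 3252) + z(57, 48) = (-254 - 3252) + (29 + 48)/48 = -3506 + (1/48)*77 = -3506 + 77/48 = -168211/48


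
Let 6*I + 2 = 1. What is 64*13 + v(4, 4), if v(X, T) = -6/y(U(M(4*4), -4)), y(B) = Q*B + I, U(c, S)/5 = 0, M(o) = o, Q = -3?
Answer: 868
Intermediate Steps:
I = -⅙ (I = -⅓ + (⅙)*1 = -⅓ + ⅙ = -⅙ ≈ -0.16667)
U(c, S) = 0 (U(c, S) = 5*0 = 0)
y(B) = -⅙ - 3*B (y(B) = -3*B - ⅙ = -⅙ - 3*B)
v(X, T) = 36 (v(X, T) = -6/(-⅙ - 3*0) = -6/(-⅙ + 0) = -6/(-⅙) = -6*(-6) = 36)
64*13 + v(4, 4) = 64*13 + 36 = 832 + 36 = 868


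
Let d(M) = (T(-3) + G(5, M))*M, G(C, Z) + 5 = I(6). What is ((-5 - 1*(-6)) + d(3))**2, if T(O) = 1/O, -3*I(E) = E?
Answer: 441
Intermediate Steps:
I(E) = -E/3
G(C, Z) = -7 (G(C, Z) = -5 - 1/3*6 = -5 - 2 = -7)
T(O) = 1/O
d(M) = -22*M/3 (d(M) = (1/(-3) - 7)*M = (-1/3 - 7)*M = -22*M/3)
((-5 - 1*(-6)) + d(3))**2 = ((-5 - 1*(-6)) - 22/3*3)**2 = ((-5 + 6) - 22)**2 = (1 - 22)**2 = (-21)**2 = 441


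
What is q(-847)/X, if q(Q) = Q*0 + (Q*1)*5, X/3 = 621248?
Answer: -4235/1863744 ≈ -0.0022723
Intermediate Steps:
X = 1863744 (X = 3*621248 = 1863744)
q(Q) = 5*Q (q(Q) = 0 + Q*5 = 0 + 5*Q = 5*Q)
q(-847)/X = (5*(-847))/1863744 = -4235*1/1863744 = -4235/1863744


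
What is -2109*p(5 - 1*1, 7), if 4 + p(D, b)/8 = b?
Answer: -50616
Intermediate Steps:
p(D, b) = -32 + 8*b
-2109*p(5 - 1*1, 7) = -2109*(-32 + 8*7) = -2109*(-32 + 56) = -2109*24 = -50616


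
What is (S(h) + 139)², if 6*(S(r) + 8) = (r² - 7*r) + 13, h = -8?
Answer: 844561/36 ≈ 23460.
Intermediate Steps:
S(r) = -35/6 - 7*r/6 + r²/6 (S(r) = -8 + ((r² - 7*r) + 13)/6 = -8 + (13 + r² - 7*r)/6 = -8 + (13/6 - 7*r/6 + r²/6) = -35/6 - 7*r/6 + r²/6)
(S(h) + 139)² = ((-35/6 - 7/6*(-8) + (⅙)*(-8)²) + 139)² = ((-35/6 + 28/3 + (⅙)*64) + 139)² = ((-35/6 + 28/3 + 32/3) + 139)² = (85/6 + 139)² = (919/6)² = 844561/36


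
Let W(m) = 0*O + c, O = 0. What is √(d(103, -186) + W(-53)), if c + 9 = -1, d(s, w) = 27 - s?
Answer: I*√86 ≈ 9.2736*I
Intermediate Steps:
c = -10 (c = -9 - 1 = -10)
W(m) = -10 (W(m) = 0*0 - 10 = 0 - 10 = -10)
√(d(103, -186) + W(-53)) = √((27 - 1*103) - 10) = √((27 - 103) - 10) = √(-76 - 10) = √(-86) = I*√86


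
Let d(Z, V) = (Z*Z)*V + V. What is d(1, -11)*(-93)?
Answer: 2046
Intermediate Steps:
d(Z, V) = V + V*Z² (d(Z, V) = Z²*V + V = V*Z² + V = V + V*Z²)
d(1, -11)*(-93) = -11*(1 + 1²)*(-93) = -11*(1 + 1)*(-93) = -11*2*(-93) = -22*(-93) = 2046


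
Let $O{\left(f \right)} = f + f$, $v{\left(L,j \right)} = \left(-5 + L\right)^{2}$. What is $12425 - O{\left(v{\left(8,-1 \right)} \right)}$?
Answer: $12407$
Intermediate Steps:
$O{\left(f \right)} = 2 f$
$12425 - O{\left(v{\left(8,-1 \right)} \right)} = 12425 - 2 \left(-5 + 8\right)^{2} = 12425 - 2 \cdot 3^{2} = 12425 - 2 \cdot 9 = 12425 - 18 = 12407$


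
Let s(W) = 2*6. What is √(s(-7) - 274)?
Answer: I*√262 ≈ 16.186*I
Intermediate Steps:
s(W) = 12
√(s(-7) - 274) = √(12 - 274) = √(-262) = I*√262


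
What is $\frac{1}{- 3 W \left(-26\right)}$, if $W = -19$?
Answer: $- \frac{1}{1482} \approx -0.00067476$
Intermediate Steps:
$\frac{1}{- 3 W \left(-26\right)} = \frac{1}{\left(-3\right) \left(-19\right) \left(-26\right)} = \frac{1}{57 \left(-26\right)} = \frac{1}{-1482} = - \frac{1}{1482}$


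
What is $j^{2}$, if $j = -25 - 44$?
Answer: $4761$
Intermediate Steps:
$j = -69$ ($j = -25 - 44 = -69$)
$j^{2} = \left(-69\right)^{2} = 4761$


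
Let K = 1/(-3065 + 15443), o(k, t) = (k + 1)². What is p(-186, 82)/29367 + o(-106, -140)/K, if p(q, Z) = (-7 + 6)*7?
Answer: 4007639604143/29367 ≈ 1.3647e+8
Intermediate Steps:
o(k, t) = (1 + k)²
K = 1/12378 ≈ 8.0789e-5
p(q, Z) = -7 (p(q, Z) = -1*7 = -7)
p(-186, 82)/29367 + o(-106, -140)/K = -7/29367 + (1 - 106)²/(1/12378) = -7*1/29367 + (-105)²*12378 = -7/29367 + 11025*12378 = -7/29367 + 136467450 = 4007639604143/29367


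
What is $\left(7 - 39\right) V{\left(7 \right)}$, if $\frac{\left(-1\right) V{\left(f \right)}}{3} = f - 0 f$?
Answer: $672$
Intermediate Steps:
$V{\left(f \right)} = - 3 f$ ($V{\left(f \right)} = - 3 \left(f - 0 f\right) = - 3 \left(f - 0\right) = - 3 \left(f + 0\right) = - 3 f$)
$\left(7 - 39\right) V{\left(7 \right)} = \left(7 - 39\right) \left(\left(-3\right) 7\right) = \left(-32\right) \left(-21\right) = 672$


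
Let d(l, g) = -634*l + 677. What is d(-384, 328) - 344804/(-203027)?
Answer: 49565935395/203027 ≈ 2.4413e+5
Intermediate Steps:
d(l, g) = 677 - 634*l
d(-384, 328) - 344804/(-203027) = (677 - 634*(-384)) - 344804/(-203027) = (677 + 243456) - 344804*(-1)/203027 = 244133 - 1*(-344804/203027) = 244133 + 344804/203027 = 49565935395/203027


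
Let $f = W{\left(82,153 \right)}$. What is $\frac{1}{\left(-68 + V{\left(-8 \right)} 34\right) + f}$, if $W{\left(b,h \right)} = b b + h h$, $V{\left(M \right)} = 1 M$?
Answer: $\frac{1}{29793} \approx 3.3565 \cdot 10^{-5}$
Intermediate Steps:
$V{\left(M \right)} = M$
$W{\left(b,h \right)} = b^{2} + h^{2}$
$f = 30133$ ($f = 82^{2} + 153^{2} = 6724 + 23409 = 30133$)
$\frac{1}{\left(-68 + V{\left(-8 \right)} 34\right) + f} = \frac{1}{\left(-68 - 272\right) + 30133} = \frac{1}{-340 + 30133} = \frac{1}{29793}$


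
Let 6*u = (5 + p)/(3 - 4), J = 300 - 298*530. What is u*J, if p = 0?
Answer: 394100/3 ≈ 1.3137e+5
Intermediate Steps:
J = -157640 (J = 300 - 157940 = -157640)
u = -⅚ (u = ((5 + 0)/(3 - 4))/6 = (5/(-1))/6 = (5*(-1))/6 = (⅙)*(-5) = -⅚ ≈ -0.83333)
u*J = -⅚*(-157640) = 394100/3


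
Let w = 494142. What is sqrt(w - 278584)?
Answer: sqrt(215558) ≈ 464.28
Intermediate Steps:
sqrt(w - 278584) = sqrt(494142 - 278584) = sqrt(215558)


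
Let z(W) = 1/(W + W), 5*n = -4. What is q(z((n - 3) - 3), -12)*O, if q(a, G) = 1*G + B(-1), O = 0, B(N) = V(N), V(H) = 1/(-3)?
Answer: 0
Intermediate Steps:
V(H) = -⅓
B(N) = -⅓
n = -⅘ (n = (⅕)*(-4) = -⅘ ≈ -0.80000)
z(W) = 1/(2*W)
q(a, G) = -⅓ + G (q(a, G) = 1*G - ⅓ = G - ⅓ = -⅓ + G)
q(z((n - 3) - 3), -12)*O = (-⅓ - 12)*0 = -37/3*0 = 0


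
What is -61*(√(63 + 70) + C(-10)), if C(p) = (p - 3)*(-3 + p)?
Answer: -10309 - 61*√133 ≈ -11012.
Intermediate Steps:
C(p) = (-3 + p)² (C(p) = (-3 + p)*(-3 + p) = (-3 + p)²)
-61*(√(63 + 70) + C(-10)) = -61*(√(63 + 70) + (-3 - 10)²) = -61*(√133 + (-13)²) = -61*(√133 + 169) = -61*(169 + √133) = -10309 - 61*√133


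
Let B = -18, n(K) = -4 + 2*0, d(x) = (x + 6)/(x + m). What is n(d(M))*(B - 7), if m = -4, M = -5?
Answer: 100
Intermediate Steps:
d(x) = (6 + x)/(-4 + x) (d(x) = (x + 6)/(x - 4) = (6 + x)/(-4 + x))
n(K) = -4 (n(K) = -4 + 0 = -4)
n(d(M))*(B - 7) = -4*(-18 - 7) = -4*(-25) = 100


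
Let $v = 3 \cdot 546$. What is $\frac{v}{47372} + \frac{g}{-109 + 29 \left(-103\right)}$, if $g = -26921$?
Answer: $\frac{24622555}{2820456} \approx 8.73$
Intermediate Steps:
$v = 1638$
$\frac{v}{47372} + \frac{g}{-109 + 29 \left(-103\right)} = \frac{1638}{47372} - \frac{26921}{-109 + 29 \left(-103\right)} = 1638 \cdot \frac{1}{47372} - \frac{26921}{-109 - 2987} = \frac{63}{1822} - \frac{26921}{-3096} = \frac{63}{1822} - - \frac{26921}{3096} = \frac{63}{1822} + \frac{26921}{3096} = \frac{24622555}{2820456}$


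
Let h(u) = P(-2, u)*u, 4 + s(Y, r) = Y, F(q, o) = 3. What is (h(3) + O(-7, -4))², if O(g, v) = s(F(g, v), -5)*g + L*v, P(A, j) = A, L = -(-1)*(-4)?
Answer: 289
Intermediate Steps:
L = -4 (L = -1*4 = -4)
s(Y, r) = -4 + Y
O(g, v) = -g - 4*v (O(g, v) = (-4 + 3)*g - 4*v = -g - 4*v)
h(u) = -2*u
(h(3) + O(-7, -4))² = (-2*3 + (-1*(-7) - 4*(-4)))² = (-6 + (7 + 16))² = (-6 + 23)² = 17² = 289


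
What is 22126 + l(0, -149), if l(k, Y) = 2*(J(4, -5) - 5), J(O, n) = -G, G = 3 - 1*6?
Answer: 22122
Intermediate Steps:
G = -3 (G = 3 - 6 = -3)
J(O, n) = 3 (J(O, n) = -1*(-3) = 3)
l(k, Y) = -4 (l(k, Y) = 2*(3 - 5) = 2*(-2) = -4)
22126 + l(0, -149) = 22126 - 4 = 22122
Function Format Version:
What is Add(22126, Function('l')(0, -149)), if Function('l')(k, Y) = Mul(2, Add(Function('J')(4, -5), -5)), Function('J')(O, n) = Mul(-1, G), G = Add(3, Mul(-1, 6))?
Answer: 22122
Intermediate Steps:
G = -3 (G = Add(3, -6) = -3)
Function('J')(O, n) = 3 (Function('J')(O, n) = Mul(-1, -3) = 3)
Function('l')(k, Y) = -4 (Function('l')(k, Y) = Mul(2, Add(3, -5)) = Mul(2, -2) = -4)
Add(22126, Function('l')(0, -149)) = Add(22126, -4) = 22122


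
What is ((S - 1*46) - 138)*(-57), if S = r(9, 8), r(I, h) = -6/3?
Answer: 10602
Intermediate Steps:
r(I, h) = -2 (r(I, h) = -6*⅓ = -2)
S = -2
((S - 1*46) - 138)*(-57) = ((-2 - 1*46) - 138)*(-57) = ((-2 - 46) - 138)*(-57) = (-48 - 138)*(-57) = -186*(-57) = 10602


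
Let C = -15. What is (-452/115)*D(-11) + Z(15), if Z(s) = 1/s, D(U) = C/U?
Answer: -20087/3795 ≈ -5.2930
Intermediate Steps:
D(U) = -15/U
(-452/115)*D(-11) + Z(15) = (-452/115)*(-15/(-11)) + 1/15 = (-452*1/115)*(-15*(-1/11)) + 1/15 = -452/115*15/11 + 1/15 = -1356/253 + 1/15 = -20087/3795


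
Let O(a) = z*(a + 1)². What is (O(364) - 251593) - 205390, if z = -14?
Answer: -2322133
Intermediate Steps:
O(a) = -14*(1 + a)² (O(a) = -14*(a + 1)² = -14*(1 + a)²)
(O(364) - 251593) - 205390 = (-14*(1 + 364)² - 251593) - 205390 = (-14*365² - 251593) - 205390 = (-14*133225 - 251593) - 205390 = (-1865150 - 251593) - 205390 = -2116743 - 205390 = -2322133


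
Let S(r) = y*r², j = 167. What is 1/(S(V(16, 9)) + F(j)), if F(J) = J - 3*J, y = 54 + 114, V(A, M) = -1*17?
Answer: 1/48218 ≈ 2.0739e-5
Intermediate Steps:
V(A, M) = -17
y = 168
S(r) = 168*r²
F(J) = -2*J
1/(S(V(16, 9)) + F(j)) = 1/(168*(-17)² - 2*167) = 1/(168*289 - 334) = 1/(48552 - 334) = 1/48218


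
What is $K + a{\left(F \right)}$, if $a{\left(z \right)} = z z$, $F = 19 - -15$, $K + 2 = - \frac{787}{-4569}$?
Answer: $\frac{5273413}{4569} \approx 1154.2$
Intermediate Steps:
$K = - \frac{8351}{4569}$ ($K = -2 - \frac{787}{-4569} = -2 - - \frac{787}{4569} = -2 + \frac{787}{4569} = - \frac{8351}{4569} \approx -1.8278$)
$F = 34$ ($F = 19 + 15 = 34$)
$a{\left(z \right)} = z^{2}$
$K + a{\left(F \right)} = - \frac{8351}{4569} + 34^{2} = - \frac{8351}{4569} + 1156 = \frac{5273413}{4569}$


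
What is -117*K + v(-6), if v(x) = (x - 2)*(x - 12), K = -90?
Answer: 10674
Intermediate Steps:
v(x) = (-12 + x)*(-2 + x) (v(x) = (-2 + x)*(-12 + x) = (-12 + x)*(-2 + x))
-117*K + v(-6) = -117*(-90) + (24 + (-6)² - 14*(-6)) = 10530 + (24 + 36 + 84) = 10530 + 144 = 10674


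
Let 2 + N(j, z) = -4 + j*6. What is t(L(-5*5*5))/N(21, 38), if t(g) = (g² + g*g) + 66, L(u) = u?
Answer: 7829/30 ≈ 260.97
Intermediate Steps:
N(j, z) = -6 + 6*j (N(j, z) = -2 + (-4 + j*6) = -2 + (-4 + 6*j) = -6 + 6*j)
t(g) = 66 + 2*g² (t(g) = (g² + g²) + 66 = 2*g² + 66 = 66 + 2*g²)
t(L(-5*5*5))/N(21, 38) = (66 + 2*(-5*5*5)²)/(-6 + 6*21) = (66 + 2*(-25*5)²)/(-6 + 126) = (66 + 2*(-125)²)/120 = (66 + 2*15625)*(1/120) = (66 + 31250)*(1/120) = 31316*(1/120) = 7829/30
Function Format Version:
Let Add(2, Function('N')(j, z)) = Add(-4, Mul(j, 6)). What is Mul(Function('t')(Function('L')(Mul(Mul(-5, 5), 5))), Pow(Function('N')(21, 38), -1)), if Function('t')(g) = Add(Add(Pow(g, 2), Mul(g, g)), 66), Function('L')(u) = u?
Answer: Rational(7829, 30) ≈ 260.97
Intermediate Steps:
Function('N')(j, z) = Add(-6, Mul(6, j)) (Function('N')(j, z) = Add(-2, Add(-4, Mul(j, 6))) = Add(-2, Add(-4, Mul(6, j))) = Add(-6, Mul(6, j)))
Function('t')(g) = Add(66, Mul(2, Pow(g, 2))) (Function('t')(g) = Add(Add(Pow(g, 2), Pow(g, 2)), 66) = Add(Mul(2, Pow(g, 2)), 66) = Add(66, Mul(2, Pow(g, 2))))
Mul(Function('t')(Function('L')(Mul(Mul(-5, 5), 5))), Pow(Function('N')(21, 38), -1)) = Mul(Add(66, Mul(2, Pow(Mul(Mul(-5, 5), 5), 2))), Pow(Add(-6, Mul(6, 21)), -1)) = Mul(Add(66, Mul(2, Pow(Mul(-25, 5), 2))), Pow(Add(-6, 126), -1)) = Mul(Add(66, Mul(2, Pow(-125, 2))), Pow(120, -1)) = Mul(Add(66, Mul(2, 15625)), Rational(1, 120)) = Mul(Add(66, 31250), Rational(1, 120)) = Mul(31316, Rational(1, 120)) = Rational(7829, 30)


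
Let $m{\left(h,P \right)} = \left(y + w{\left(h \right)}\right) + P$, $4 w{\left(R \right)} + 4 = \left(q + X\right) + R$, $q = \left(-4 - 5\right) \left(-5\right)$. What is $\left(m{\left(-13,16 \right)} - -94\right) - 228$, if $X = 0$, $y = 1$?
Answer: $-110$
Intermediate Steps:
$q = 45$ ($q = \left(-9\right) \left(-5\right) = 45$)
$w{\left(R \right)} = \frac{41}{4} + \frac{R}{4}$ ($w{\left(R \right)} = -1 + \frac{\left(45 + 0\right) + R}{4} = -1 + \frac{45 + R}{4} = -1 + \left(\frac{45}{4} + \frac{R}{4}\right) = \frac{41}{4} + \frac{R}{4}$)
$m{\left(h,P \right)} = \frac{45}{4} + P + \frac{h}{4}$ ($m{\left(h,P \right)} = \left(1 + \left(\frac{41}{4} + \frac{h}{4}\right)\right) + P = \left(\frac{45}{4} + \frac{h}{4}\right) + P = \frac{45}{4} + P + \frac{h}{4}$)
$\left(m{\left(-13,16 \right)} - -94\right) - 228 = \left(\left(\frac{45}{4} + 16 + \frac{1}{4} \left(-13\right)\right) - -94\right) - 228 = \left(\left(\frac{45}{4} + 16 - \frac{13}{4}\right) + 94\right) - 228 = \left(24 + 94\right) - 228 = 118 - 228 = -110$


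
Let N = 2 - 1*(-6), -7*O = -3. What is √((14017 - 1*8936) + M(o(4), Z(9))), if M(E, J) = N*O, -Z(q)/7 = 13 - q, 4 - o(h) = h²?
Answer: √249137/7 ≈ 71.305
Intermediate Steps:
O = 3/7 (O = -⅐*(-3) = 3/7 ≈ 0.42857)
o(h) = 4 - h²
N = 8 (N = 2 + 6 = 8)
Z(q) = -91 + 7*q (Z(q) = -7*(13 - q) = -91 + 7*q)
M(E, J) = 24/7 (M(E, J) = 8*(3/7) = 24/7)
√((14017 - 1*8936) + M(o(4), Z(9))) = √((14017 - 1*8936) + 24/7) = √((14017 - 8936) + 24/7) = √(5081 + 24/7) = √(35591/7) = √249137/7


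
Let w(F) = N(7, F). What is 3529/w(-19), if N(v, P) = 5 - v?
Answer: -3529/2 ≈ -1764.5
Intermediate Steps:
w(F) = -2 (w(F) = 5 - 1*7 = 5 - 7 = -2)
3529/w(-19) = 3529/(-2) = 3529*(-½) = -3529/2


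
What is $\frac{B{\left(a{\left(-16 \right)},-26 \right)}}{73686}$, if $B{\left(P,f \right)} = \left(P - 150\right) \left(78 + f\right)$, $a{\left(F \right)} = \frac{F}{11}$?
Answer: $- \frac{43316}{405273} \approx -0.10688$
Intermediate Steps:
$a{\left(F \right)} = \frac{F}{11}$ ($a{\left(F \right)} = F \frac{1}{11} = \frac{F}{11}$)
$B{\left(P,f \right)} = \left(-150 + P\right) \left(78 + f\right)$
$\frac{B{\left(a{\left(-16 \right)},-26 \right)}}{73686} = \frac{-11700 - -3900 + 78 \cdot \frac{1}{11} \left(-16\right) + \frac{1}{11} \left(-16\right) \left(-26\right)}{73686} = \left(-11700 + 3900 + 78 \left(- \frac{16}{11}\right) - - \frac{416}{11}\right) \frac{1}{73686} = \left(-11700 + 3900 - \frac{1248}{11} + \frac{416}{11}\right) \frac{1}{73686} = \left(- \frac{86632}{11}\right) \frac{1}{73686} = - \frac{43316}{405273}$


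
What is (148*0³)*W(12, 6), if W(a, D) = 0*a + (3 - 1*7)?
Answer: 0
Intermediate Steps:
W(a, D) = -4 (W(a, D) = 0 + (3 - 7) = 0 - 4 = -4)
(148*0³)*W(12, 6) = (148*0³)*(-4) = (148*0)*(-4) = 0*(-4) = 0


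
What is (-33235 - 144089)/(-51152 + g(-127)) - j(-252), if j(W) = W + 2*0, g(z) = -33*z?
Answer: 12011496/46961 ≈ 255.78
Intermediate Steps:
j(W) = W (j(W) = W + 0 = W)
(-33235 - 144089)/(-51152 + g(-127)) - j(-252) = (-33235 - 144089)/(-51152 - 33*(-127)) - 1*(-252) = -177324/(-51152 + 4191) + 252 = -177324/(-46961) + 252 = -177324*(-1/46961) + 252 = 177324/46961 + 252 = 12011496/46961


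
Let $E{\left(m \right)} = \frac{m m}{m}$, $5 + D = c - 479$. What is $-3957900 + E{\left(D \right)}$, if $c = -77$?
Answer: $-3958461$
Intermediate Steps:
$D = -561$ ($D = -5 - 556 = -561$)
$E{\left(m \right)} = m$ ($E{\left(m \right)} = \frac{m^{2}}{m} = m$)
$-3957900 + E{\left(D \right)} = -3957900 - 561 = -3958461$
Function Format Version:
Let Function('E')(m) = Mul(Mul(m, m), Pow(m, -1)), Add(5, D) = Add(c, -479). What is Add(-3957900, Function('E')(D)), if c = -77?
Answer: -3958461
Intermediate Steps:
D = -561 (D = Add(-5, Add(-77, -479)) = Add(-5, -556) = -561)
Function('E')(m) = m (Function('E')(m) = Mul(Pow(m, 2), Pow(m, -1)) = m)
Add(-3957900, Function('E')(D)) = Add(-3957900, -561) = -3958461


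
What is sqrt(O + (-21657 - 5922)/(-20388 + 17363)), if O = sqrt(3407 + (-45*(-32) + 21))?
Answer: sqrt(27579 + 6050*sqrt(1217))/55 ≈ 8.8819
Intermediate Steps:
O = 2*sqrt(1217) (O = sqrt(3407 + (1440 + 21)) = sqrt(3407 + 1461) = sqrt(4868) = 2*sqrt(1217) ≈ 69.771)
sqrt(O + (-21657 - 5922)/(-20388 + 17363)) = sqrt(2*sqrt(1217) + (-21657 - 5922)/(-20388 + 17363)) = sqrt(2*sqrt(1217) - 27579/(-3025)) = sqrt(2*sqrt(1217) - 27579*(-1/3025)) = sqrt(2*sqrt(1217) + 27579/3025) = sqrt(27579/3025 + 2*sqrt(1217))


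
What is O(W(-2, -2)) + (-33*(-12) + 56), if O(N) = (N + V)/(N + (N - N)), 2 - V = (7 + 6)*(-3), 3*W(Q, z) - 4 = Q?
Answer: 1029/2 ≈ 514.50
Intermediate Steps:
W(Q, z) = 4/3 + Q/3
V = 41 (V = 2 - (7 + 6)*(-3) = 2 - 13*(-3) = 2 - 1*(-39) = 2 + 39 = 41)
O(N) = (41 + N)/N (O(N) = (N + 41)/(N + (N - N)) = (41 + N)/(N + 0) = (41 + N)/N)
O(W(-2, -2)) + (-33*(-12) + 56) = (41 + (4/3 + (⅓)*(-2)))/(4/3 + (⅓)*(-2)) + (-33*(-12) + 56) = (41 + (4/3 - ⅔))/(4/3 - ⅔) + (396 + 56) = (41 + ⅔)/(⅔) + 452 = (3/2)*(125/3) + 452 = 125/2 + 452 = 1029/2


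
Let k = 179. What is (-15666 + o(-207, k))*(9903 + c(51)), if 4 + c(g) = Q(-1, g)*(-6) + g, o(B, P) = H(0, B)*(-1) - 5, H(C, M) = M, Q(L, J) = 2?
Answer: -153681232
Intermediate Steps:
o(B, P) = -5 - B (o(B, P) = B*(-1) - 5 = -B - 5 = -5 - B)
c(g) = -16 + g (c(g) = -4 + (2*(-6) + g) = -4 + (-12 + g) = -16 + g)
(-15666 + o(-207, k))*(9903 + c(51)) = (-15666 + (-5 - 1*(-207)))*(9903 + (-16 + 51)) = (-15666 + (-5 + 207))*(9903 + 35) = (-15666 + 202)*9938 = -15464*9938 = -153681232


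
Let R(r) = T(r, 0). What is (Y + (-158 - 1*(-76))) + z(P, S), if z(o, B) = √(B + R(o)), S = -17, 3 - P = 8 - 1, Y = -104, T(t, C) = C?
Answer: -186 + I*√17 ≈ -186.0 + 4.1231*I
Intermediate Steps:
R(r) = 0
P = -4 (P = 3 - (8 - 1) = 3 - 1*7 = 3 - 7 = -4)
z(o, B) = √B (z(o, B) = √(B + 0) = √B)
(Y + (-158 - 1*(-76))) + z(P, S) = (-104 + (-158 - 1*(-76))) + √(-17) = (-104 + (-158 + 76)) + I*√17 = (-104 - 82) + I*√17 = -186 + I*√17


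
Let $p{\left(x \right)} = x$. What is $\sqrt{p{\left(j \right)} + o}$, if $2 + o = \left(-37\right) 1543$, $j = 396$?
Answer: $i \sqrt{56697} \approx 238.11 i$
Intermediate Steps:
$o = -57093$ ($o = -2 - 57091 = -57093$)
$\sqrt{p{\left(j \right)} + o} = \sqrt{396 - 57093} = \sqrt{-56697} = i \sqrt{56697}$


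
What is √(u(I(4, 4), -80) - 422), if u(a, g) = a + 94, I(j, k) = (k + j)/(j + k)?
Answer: I*√327 ≈ 18.083*I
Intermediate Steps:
I(j, k) = 1 (I(j, k) = (j + k)/(j + k) = 1)
u(a, g) = 94 + a
√(u(I(4, 4), -80) - 422) = √((94 + 1) - 422) = √(95 - 422) = √(-327) = I*√327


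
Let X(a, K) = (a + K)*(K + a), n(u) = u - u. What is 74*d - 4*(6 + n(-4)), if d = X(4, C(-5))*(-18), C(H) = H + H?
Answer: -47976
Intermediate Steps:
n(u) = 0
C(H) = 2*H
X(a, K) = (K + a)**2 (X(a, K) = (K + a)*(K + a) = (K + a)**2)
d = -648 (d = (2*(-5) + 4)**2*(-18) = (-10 + 4)**2*(-18) = (-6)**2*(-18) = 36*(-18) = -648)
74*d - 4*(6 + n(-4)) = 74*(-648) - 4*(6 + 0) = -47952 - 4*6 = -47952 - 24 = -47976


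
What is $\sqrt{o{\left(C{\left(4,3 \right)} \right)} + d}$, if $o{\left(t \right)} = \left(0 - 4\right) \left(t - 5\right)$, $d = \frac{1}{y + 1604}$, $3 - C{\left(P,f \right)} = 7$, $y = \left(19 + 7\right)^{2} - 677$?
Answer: $\frac{\sqrt{92507527}}{1603} \approx 6.0001$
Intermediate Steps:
$y = -1$ ($y = 26^{2} - 677 = 676 - 677 = -1$)
$C{\left(P,f \right)} = -4$ ($C{\left(P,f \right)} = 3 - 7 = -4$)
$d = \frac{1}{1603}$ ($d = \frac{1}{-1 + 1604} = \frac{1}{1603} \approx 0.00062383$)
$o{\left(t \right)} = 20 - 4 t$ ($o{\left(t \right)} = \left(0 - 4\right) \left(-5 + t\right) = - 4 \left(-5 + t\right) = 20 - 4 t$)
$\sqrt{o{\left(C{\left(4,3 \right)} \right)} + d} = \sqrt{\left(20 - -16\right) + \frac{1}{1603}} = \sqrt{\left(20 + 16\right) + \frac{1}{1603}} = \sqrt{36 + \frac{1}{1603}} = \sqrt{\frac{57709}{1603}} = \frac{\sqrt{92507527}}{1603}$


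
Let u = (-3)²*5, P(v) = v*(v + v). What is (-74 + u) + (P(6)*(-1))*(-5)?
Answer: 331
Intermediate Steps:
P(v) = 2*v² (P(v) = v*(2*v) = 2*v²)
u = 45 (u = 9*5 = 45)
(-74 + u) + (P(6)*(-1))*(-5) = (-74 + 45) + ((2*6²)*(-1))*(-5) = -29 + ((2*36)*(-1))*(-5) = -29 + (72*(-1))*(-5) = -29 - 72*(-5) = -29 + 360 = 331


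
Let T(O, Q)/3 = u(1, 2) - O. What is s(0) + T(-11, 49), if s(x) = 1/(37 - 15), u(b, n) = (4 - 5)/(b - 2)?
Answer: 793/22 ≈ 36.045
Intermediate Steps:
u(b, n) = -1/(-2 + b)
s(x) = 1/22
T(O, Q) = 3 - 3*O (T(O, Q) = 3*(-1/(-2 + 1) - O) = 3*(-1/(-1) - O) = 3*(-1*(-1) - O) = 3*(1 - O) = 3 - 3*O)
s(0) + T(-11, 49) = 1/22 + (3 - 3*(-11)) = 1/22 + (3 + 33) = 1/22 + 36 = 793/22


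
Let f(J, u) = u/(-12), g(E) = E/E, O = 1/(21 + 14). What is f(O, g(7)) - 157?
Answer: -1885/12 ≈ -157.08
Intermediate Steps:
O = 1/35 ≈ 0.028571
g(E) = 1
f(J, u) = -u/12 (f(J, u) = u*(-1/12) = -u/12)
f(O, g(7)) - 157 = -1/12*1 - 157 = -1/12 - 157 = -1885/12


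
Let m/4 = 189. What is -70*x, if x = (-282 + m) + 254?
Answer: -50960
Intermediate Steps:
m = 756 (m = 4*189 = 756)
x = 728 (x = (-282 + 756) + 254 = 474 + 254 = 728)
-70*x = -70*728 = -50960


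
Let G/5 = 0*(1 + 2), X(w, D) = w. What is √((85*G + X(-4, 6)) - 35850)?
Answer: I*√35854 ≈ 189.35*I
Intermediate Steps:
G = 0 (G = 5*(0*(1 + 2)) = 5*(0*3) = 5*0 = 0)
√((85*G + X(-4, 6)) - 35850) = √((85*0 - 4) - 35850) = √((0 - 4) - 35850) = √(-4 - 35850) = √(-35854) = I*√35854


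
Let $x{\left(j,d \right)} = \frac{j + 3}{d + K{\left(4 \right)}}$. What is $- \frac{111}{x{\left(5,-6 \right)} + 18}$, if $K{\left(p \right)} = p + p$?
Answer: $- \frac{111}{22} \approx -5.0455$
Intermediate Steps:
$K{\left(p \right)} = 2 p$
$x{\left(j,d \right)} = \frac{3 + j}{8 + d}$ ($x{\left(j,d \right)} = \frac{j + 3}{d + 2 \cdot 4} = \frac{3 + j}{d + 8} = \frac{3 + j}{8 + d}$)
$- \frac{111}{x{\left(5,-6 \right)} + 18} = - \frac{111}{\frac{3 + 5}{8 - 6} + 18} = - \frac{111}{\frac{1}{2} \cdot 8 + 18} = - \frac{111}{4 + 18} = - \frac{111}{22}$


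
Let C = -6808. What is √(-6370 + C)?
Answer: I*√13178 ≈ 114.8*I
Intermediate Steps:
√(-6370 + C) = √(-6370 - 6808) = √(-13178) = I*√13178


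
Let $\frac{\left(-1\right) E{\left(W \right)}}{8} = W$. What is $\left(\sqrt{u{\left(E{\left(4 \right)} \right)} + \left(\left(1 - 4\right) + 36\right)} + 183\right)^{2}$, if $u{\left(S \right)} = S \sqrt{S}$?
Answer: $\left(183 + \sqrt{33 - 128 i \sqrt{2}}\right)^{2} \approx 37334.0 - 3361.3 i$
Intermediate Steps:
$E{\left(W \right)} = - 8 W$
$u{\left(S \right)} = S^{\frac{3}{2}}$
$\left(\sqrt{u{\left(E{\left(4 \right)} \right)} + \left(\left(1 - 4\right) + 36\right)} + 183\right)^{2} = \left(\sqrt{\left(\left(-8\right) 4\right)^{\frac{3}{2}} + \left(\left(1 - 4\right) + 36\right)} + 183\right)^{2} = \left(\sqrt{\left(-32\right)^{\frac{3}{2}} + \left(\left(1 - 4\right) + 36\right)} + 183\right)^{2} = \left(\sqrt{- 128 i \sqrt{2} + \left(-3 + 36\right)} + 183\right)^{2} = \left(\sqrt{- 128 i \sqrt{2} + 33} + 183\right)^{2} = \left(\sqrt{33 - 128 i \sqrt{2}} + 183\right)^{2} = \left(183 + \sqrt{33 - 128 i \sqrt{2}}\right)^{2}$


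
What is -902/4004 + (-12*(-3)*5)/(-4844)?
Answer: -8263/31486 ≈ -0.26243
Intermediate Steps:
-902/4004 + (-12*(-3)*5)/(-4844) = -902*1/4004 + (36*5)*(-1/4844) = -41/182 + 180*(-1/4844) = -41/182 - 45/1211 = -8263/31486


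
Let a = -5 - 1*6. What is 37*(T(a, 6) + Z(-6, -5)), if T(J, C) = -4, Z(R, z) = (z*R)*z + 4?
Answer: -5550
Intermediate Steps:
Z(R, z) = 4 + R*z² (Z(R, z) = (R*z)*z + 4 = R*z² + 4 = 4 + R*z²)
a = -11 (a = -5 - 6 = -11)
37*(T(a, 6) + Z(-6, -5)) = 37*(-4 + (4 - 6*(-5)²)) = 37*(-4 + (4 - 6*25)) = 37*(-4 + (4 - 150)) = 37*(-4 - 146) = 37*(-150) = -5550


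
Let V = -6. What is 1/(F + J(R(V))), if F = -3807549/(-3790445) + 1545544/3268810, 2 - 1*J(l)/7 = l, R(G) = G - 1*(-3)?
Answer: 1239024452045/45196301198952 ≈ 0.027414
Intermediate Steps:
R(G) = 3 + G (R(G) = G + 3 = 3 + G)
J(l) = 14 - 7*l
F = 1830445377377/1239024452045 (F = -3807549*(-1/3790445) + 1545544*(1/3268810) = 3807549/3790445 + 772772/1634405 = 1830445377377/1239024452045 ≈ 1.4773)
1/(F + J(R(V))) = 1/(1830445377377/1239024452045 + (14 - 7*(3 - 6))) = 1/(1830445377377/1239024452045 + (14 - 7*(-3))) = 1/(1830445377377/1239024452045 + (14 + 21)) = 1/(1830445377377/1239024452045 + 35) = 1/(45196301198952/1239024452045) = 1239024452045/45196301198952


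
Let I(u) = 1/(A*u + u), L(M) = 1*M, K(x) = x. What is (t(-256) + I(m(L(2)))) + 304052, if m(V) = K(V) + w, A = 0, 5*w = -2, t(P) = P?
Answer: 2430373/8 ≈ 3.0380e+5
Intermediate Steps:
w = -⅖ (w = (⅕)*(-2) = -⅖ ≈ -0.40000)
L(M) = M
m(V) = -⅖ + V (m(V) = V - ⅖ = -⅖ + V)
I(u) = 1/u (I(u) = 1/(0*u + u) = 1/(0 + u) = 1/u)
(t(-256) + I(m(L(2)))) + 304052 = (-256 + 1/(-⅖ + 2)) + 304052 = (-256 + 1/(8/5)) + 304052 = (-256 + 5/8) + 304052 = -2043/8 + 304052 = 2430373/8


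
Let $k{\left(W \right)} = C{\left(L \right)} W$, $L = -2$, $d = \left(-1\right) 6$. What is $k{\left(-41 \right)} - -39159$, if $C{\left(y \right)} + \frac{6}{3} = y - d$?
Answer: $39077$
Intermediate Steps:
$d = -6$
$C{\left(y \right)} = 4 + y$ ($C{\left(y \right)} = -2 + \left(y - -6\right) = -2 + \left(y + 6\right) = -2 + \left(6 + y\right) = 4 + y$)
$k{\left(W \right)} = 2 W$ ($k{\left(W \right)} = \left(4 - 2\right) W = 2 W$)
$k{\left(-41 \right)} - -39159 = 2 \left(-41\right) - -39159 = -82 + 39159 = 39077$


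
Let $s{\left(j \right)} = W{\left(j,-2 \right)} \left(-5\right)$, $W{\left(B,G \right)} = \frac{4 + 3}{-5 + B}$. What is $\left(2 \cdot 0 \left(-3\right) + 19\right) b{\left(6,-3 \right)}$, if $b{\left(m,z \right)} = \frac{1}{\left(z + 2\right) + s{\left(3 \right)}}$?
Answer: $\frac{38}{33} \approx 1.1515$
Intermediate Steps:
$W{\left(B,G \right)} = \frac{7}{-5 + B}$
$s{\left(j \right)} = - \frac{35}{-5 + j}$ ($s{\left(j \right)} = \frac{7}{-5 + j} \left(-5\right) = - \frac{35}{-5 + j}$)
$b{\left(m,z \right)} = \frac{1}{\frac{39}{2} + z}$ ($b{\left(m,z \right)} = \frac{1}{\left(z + 2\right) - \frac{35}{-5 + 3}} = \frac{1}{\left(2 + z\right) - \frac{35}{-2}} = \frac{1}{\left(2 + z\right) - - \frac{35}{2}} = \frac{1}{\left(2 + z\right) + \frac{35}{2}} = \frac{1}{\frac{39}{2} + z}$)
$\left(2 \cdot 0 \left(-3\right) + 19\right) b{\left(6,-3 \right)} = \left(2 \cdot 0 \left(-3\right) + 19\right) \frac{2}{39 + 2 \left(-3\right)} = \left(0 \left(-3\right) + 19\right) \frac{2}{39 - 6} = \left(0 + 19\right) \frac{2}{33} = 19 \cdot 2 \cdot \frac{1}{33} = 19 \cdot \frac{2}{33} = \frac{38}{33}$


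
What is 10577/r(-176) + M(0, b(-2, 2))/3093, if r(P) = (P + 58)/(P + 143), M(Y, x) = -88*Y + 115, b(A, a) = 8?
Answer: 1079597383/364974 ≈ 2958.0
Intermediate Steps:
M(Y, x) = 115 - 88*Y
r(P) = (58 + P)/(143 + P)
10577/r(-176) + M(0, b(-2, 2))/3093 = 10577/(((58 - 176)/(143 - 176))) + (115 - 88*0)/3093 = 10577/((-118/(-33))) + (115 + 0)*(1/3093) = 10577/((-1/33*(-118))) + 115*(1/3093) = 10577/(118/33) + 115/3093 = 10577*(33/118) + 115/3093 = 349041/118 + 115/3093 = 1079597383/364974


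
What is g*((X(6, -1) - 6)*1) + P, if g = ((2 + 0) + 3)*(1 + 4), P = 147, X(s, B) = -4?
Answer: -103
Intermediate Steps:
g = 25 (g = (2 + 3)*5 = 5*5 = 25)
g*((X(6, -1) - 6)*1) + P = 25*((-4 - 6)*1) + 147 = 25*(-10*1) + 147 = 25*(-10) + 147 = -250 + 147 = -103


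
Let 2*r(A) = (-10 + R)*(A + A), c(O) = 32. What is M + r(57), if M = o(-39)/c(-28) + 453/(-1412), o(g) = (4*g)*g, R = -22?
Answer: -4614969/2824 ≈ -1634.2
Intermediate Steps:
r(A) = -32*A (r(A) = ((-10 - 22)*(A + A))/2 = (-64*A)/2 = -32*A)
o(g) = 4*g**2
M = 536007/2824 (M = (4*(-39)**2)/32 + 453/(-1412) = (4*1521)*(1/32) + 453*(-1/1412) = 6084*(1/32) - 453/1412 = 1521/8 - 453/1412 = 536007/2824 ≈ 189.80)
M + r(57) = 536007/2824 - 32*57 = 536007/2824 - 1824 = -4614969/2824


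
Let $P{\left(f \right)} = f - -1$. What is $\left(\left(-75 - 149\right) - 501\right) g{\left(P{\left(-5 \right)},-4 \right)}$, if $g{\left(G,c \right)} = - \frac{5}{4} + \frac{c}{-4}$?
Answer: $\frac{725}{4} \approx 181.25$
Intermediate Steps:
$P{\left(f \right)} = 1 + f$ ($P{\left(f \right)} = f + 1 = 1 + f$)
$g{\left(G,c \right)} = - \frac{5}{4} - \frac{c}{4}$ ($g{\left(G,c \right)} = \left(-5\right) \frac{1}{4} + c \left(- \frac{1}{4}\right) = - \frac{5}{4} - \frac{c}{4}$)
$\left(\left(-75 - 149\right) - 501\right) g{\left(P{\left(-5 \right)},-4 \right)} = \left(\left(-75 - 149\right) - 501\right) \left(- \frac{5}{4} - -1\right) = \left(\left(-75 - 149\right) - 501\right) \left(- \frac{5}{4} + 1\right) = \left(-224 - 501\right) \left(- \frac{1}{4}\right) = \left(-725\right) \left(- \frac{1}{4}\right) = \frac{725}{4}$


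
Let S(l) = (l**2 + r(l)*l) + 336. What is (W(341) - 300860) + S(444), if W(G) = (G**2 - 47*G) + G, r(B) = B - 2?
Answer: 193455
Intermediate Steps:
r(B) = -2 + B
W(G) = G**2 - 46*G
S(l) = 336 + l**2 + l*(-2 + l) (S(l) = (l**2 + (-2 + l)*l) + 336 = (l**2 + l*(-2 + l)) + 336 = 336 + l**2 + l*(-2 + l))
(W(341) - 300860) + S(444) = (341*(-46 + 341) - 300860) + (336 - 2*444 + 2*444**2) = (341*295 - 300860) + (336 - 888 + 2*197136) = (100595 - 300860) + (336 - 888 + 394272) = -200265 + 393720 = 193455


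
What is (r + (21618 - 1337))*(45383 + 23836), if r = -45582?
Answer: -1751309919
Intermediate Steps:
(r + (21618 - 1337))*(45383 + 23836) = (-45582 + (21618 - 1337))*(45383 + 23836) = (-45582 + 20281)*69219 = -25301*69219 = -1751309919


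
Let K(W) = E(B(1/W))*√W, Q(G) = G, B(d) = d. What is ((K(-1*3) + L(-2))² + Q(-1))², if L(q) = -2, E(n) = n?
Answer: 16/9 + 64*I*√3/9 ≈ 1.7778 + 12.317*I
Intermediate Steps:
K(W) = W^(-½) (K(W) = (1/W)*√W = √W/W = W^(-½))
((K(-1*3) + L(-2))² + Q(-1))² = (((-1*3)^(-½) - 2)² - 1)² = (((-3)^(-½) - 2)² - 1)² = ((-I*√3/3 - 2)² - 1)² = ((-2 - I*√3/3)² - 1)² = (-1 + (-2 - I*√3/3)²)²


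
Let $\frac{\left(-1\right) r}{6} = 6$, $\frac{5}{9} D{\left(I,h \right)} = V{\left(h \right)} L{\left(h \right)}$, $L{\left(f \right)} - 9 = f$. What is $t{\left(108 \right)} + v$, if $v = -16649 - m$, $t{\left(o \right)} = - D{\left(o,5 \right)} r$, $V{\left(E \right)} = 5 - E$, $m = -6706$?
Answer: $-9943$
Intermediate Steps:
$L{\left(f \right)} = 9 + f$
$D{\left(I,h \right)} = \frac{9 \left(5 - h\right) \left(9 + h\right)}{5}$
$r = -36$ ($r = \left(-6\right) 6 = -36$)
$t{\left(o \right)} = 0$ ($t{\left(o \right)} = - \frac{\left(-9\right) \left(-5 + 5\right) \left(9 + 5\right)}{5} \left(-36\right) = - \frac{\left(-9\right) 0 \cdot 14}{5} \left(-36\right) = \left(-1\right) 0 \left(-36\right) = 0 \left(-36\right) = 0$)
$v = -9943$ ($v = -16649 - -6706 = -16649 + 6706 = -9943$)
$t{\left(108 \right)} + v = 0 - 9943 = -9943$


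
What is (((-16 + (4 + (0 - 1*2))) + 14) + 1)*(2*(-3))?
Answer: -6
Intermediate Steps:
(((-16 + (4 + (0 - 1*2))) + 14) + 1)*(2*(-3)) = (((-16 + (4 + (0 - 2))) + 14) + 1)*(-6) = (((-16 + (4 - 2)) + 14) + 1)*(-6) = (((-16 + 2) + 14) + 1)*(-6) = ((-14 + 14) + 1)*(-6) = (0 + 1)*(-6) = 1*(-6) = -6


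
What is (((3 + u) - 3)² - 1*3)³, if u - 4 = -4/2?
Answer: 1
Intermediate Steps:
u = 2 (u = 4 - 4/2 = 4 - 4*½ = 4 - 2 = 2)
(((3 + u) - 3)² - 1*3)³ = (((3 + 2) - 3)² - 1*3)³ = ((5 - 3)² - 3)³ = (2² - 3)³ = (4 - 3)³ = 1³ = 1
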